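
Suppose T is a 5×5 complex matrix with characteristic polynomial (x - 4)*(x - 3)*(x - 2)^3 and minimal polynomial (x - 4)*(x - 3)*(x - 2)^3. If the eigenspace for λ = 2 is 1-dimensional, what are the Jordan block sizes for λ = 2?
Block sizes for λ = 2: [3]

Step 1 — from the characteristic polynomial, algebraic multiplicity of λ = 2 is 3. From dim ker(T − (2)·I) = 1, there are exactly 1 Jordan blocks for λ = 2.
Step 2 — from the minimal polynomial, the factor (x − 2)^3 tells us the largest block for λ = 2 has size 3.
Step 3 — with total size 3, 1 blocks, and largest block 3, the block sizes (in nonincreasing order) are [3].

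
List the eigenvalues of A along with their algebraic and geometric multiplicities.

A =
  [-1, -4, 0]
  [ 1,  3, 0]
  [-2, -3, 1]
λ = 1: alg = 3, geom = 1

Step 1 — factor the characteristic polynomial to read off the algebraic multiplicities:
  χ_A(x) = (x - 1)^3

Step 2 — compute geometric multiplicities via the rank-nullity identity g(λ) = n − rank(A − λI):
  rank(A − (1)·I) = 2, so dim ker(A − (1)·I) = n − 2 = 1

Summary:
  λ = 1: algebraic multiplicity = 3, geometric multiplicity = 1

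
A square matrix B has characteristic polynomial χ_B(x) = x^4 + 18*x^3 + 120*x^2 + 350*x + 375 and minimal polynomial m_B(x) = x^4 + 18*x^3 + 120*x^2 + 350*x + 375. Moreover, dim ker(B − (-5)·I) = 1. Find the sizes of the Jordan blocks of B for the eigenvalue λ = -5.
Block sizes for λ = -5: [3]

Step 1 — from the characteristic polynomial, algebraic multiplicity of λ = -5 is 3. From dim ker(B − (-5)·I) = 1, there are exactly 1 Jordan blocks for λ = -5.
Step 2 — from the minimal polynomial, the factor (x + 5)^3 tells us the largest block for λ = -5 has size 3.
Step 3 — with total size 3, 1 blocks, and largest block 3, the block sizes (in nonincreasing order) are [3].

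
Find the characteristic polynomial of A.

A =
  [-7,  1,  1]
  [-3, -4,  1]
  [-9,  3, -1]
x^3 + 12*x^2 + 48*x + 64

Expanding det(x·I − A) (e.g. by cofactor expansion or by noting that A is similar to its Jordan form J, which has the same characteristic polynomial as A) gives
  χ_A(x) = x^3 + 12*x^2 + 48*x + 64
which factors as (x + 4)^3. The eigenvalues (with algebraic multiplicities) are λ = -4 with multiplicity 3.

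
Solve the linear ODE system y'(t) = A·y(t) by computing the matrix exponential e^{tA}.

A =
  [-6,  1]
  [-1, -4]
e^{tA} =
  [-t*exp(-5*t) + exp(-5*t), t*exp(-5*t)]
  [-t*exp(-5*t), t*exp(-5*t) + exp(-5*t)]

Strategy: write A = P · J · P⁻¹ where J is a Jordan canonical form, so e^{tA} = P · e^{tJ} · P⁻¹, and e^{tJ} can be computed block-by-block.

A has Jordan form
J =
  [-5,  1]
  [ 0, -5]
(up to reordering of blocks).

Per-block formulas:
  For a 2×2 Jordan block J_2(-5): exp(t · J_2(-5)) = e^(-5t)·(I + t·N), where N is the 2×2 nilpotent shift.

After assembling e^{tJ} and conjugating by P, we get:

e^{tA} =
  [-t*exp(-5*t) + exp(-5*t), t*exp(-5*t)]
  [-t*exp(-5*t), t*exp(-5*t) + exp(-5*t)]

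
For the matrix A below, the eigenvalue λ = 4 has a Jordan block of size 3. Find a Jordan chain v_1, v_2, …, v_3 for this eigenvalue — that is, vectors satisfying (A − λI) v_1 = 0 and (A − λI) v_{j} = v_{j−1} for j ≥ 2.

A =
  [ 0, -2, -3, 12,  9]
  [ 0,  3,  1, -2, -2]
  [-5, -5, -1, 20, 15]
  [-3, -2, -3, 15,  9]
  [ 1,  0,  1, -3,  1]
A Jordan chain for λ = 4 of length 3:
v_1 = (-2, -2, -10, -2, -2)ᵀ
v_2 = (-3, 1, -5, -3, 1)ᵀ
v_3 = (0, 0, 1, 0, 0)ᵀ

Let N = A − (4)·I. We want v_3 with N^3 v_3 = 0 but N^2 v_3 ≠ 0; then v_{j-1} := N · v_j for j = 3, …, 2.

Pick v_3 = (0, 0, 1, 0, 0)ᵀ.
Then v_2 = N · v_3 = (-3, 1, -5, -3, 1)ᵀ.
Then v_1 = N · v_2 = (-2, -2, -10, -2, -2)ᵀ.

Sanity check: (A − (4)·I) v_1 = (0, 0, 0, 0, 0)ᵀ = 0. ✓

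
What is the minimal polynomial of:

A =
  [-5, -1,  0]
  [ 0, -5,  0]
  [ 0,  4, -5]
x^2 + 10*x + 25

The characteristic polynomial is χ_A(x) = (x + 5)^3, so the eigenvalues are known. The minimal polynomial is
  m_A(x) = Π_λ (x − λ)^{k_λ}
where k_λ is the size of the *largest* Jordan block for λ (equivalently, the smallest k with (A − λI)^k v = 0 for every generalised eigenvector v of λ).

  λ = -5: largest Jordan block has size 2, contributing (x + 5)^2

So m_A(x) = (x + 5)^2 = x^2 + 10*x + 25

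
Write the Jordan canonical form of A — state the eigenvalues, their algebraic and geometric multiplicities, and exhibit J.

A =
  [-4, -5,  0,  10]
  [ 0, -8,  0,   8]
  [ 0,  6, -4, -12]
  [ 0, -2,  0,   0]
J_2(-4) ⊕ J_1(-4) ⊕ J_1(-4)

The characteristic polynomial is
  det(x·I − A) = x^4 + 16*x^3 + 96*x^2 + 256*x + 256 = (x + 4)^4

Eigenvalues and multiplicities (the geometric multiplicity of λ is n − rank(A − λI), which equals the number of Jordan blocks for λ):
  λ = -4: algebraic multiplicity = 4, geometric multiplicity = 3

Determining the block sizes for each eigenvalue:
  λ = -4: 3 blocks summing to 4 forces exactly one block of size 2 and the rest size 1 → block sizes [2, 1, 1]

Assembling the blocks gives a Jordan form
J =
  [-4,  1,  0,  0]
  [ 0, -4,  0,  0]
  [ 0,  0, -4,  0]
  [ 0,  0,  0, -4]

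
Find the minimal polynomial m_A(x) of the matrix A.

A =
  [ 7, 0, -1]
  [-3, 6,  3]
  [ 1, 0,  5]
x^2 - 12*x + 36

The characteristic polynomial is χ_A(x) = (x - 6)^3, so the eigenvalues are known. The minimal polynomial is
  m_A(x) = Π_λ (x − λ)^{k_λ}
where k_λ is the size of the *largest* Jordan block for λ (equivalently, the smallest k with (A − λI)^k v = 0 for every generalised eigenvector v of λ).

  λ = 6: largest Jordan block has size 2, contributing (x − 6)^2

So m_A(x) = (x - 6)^2 = x^2 - 12*x + 36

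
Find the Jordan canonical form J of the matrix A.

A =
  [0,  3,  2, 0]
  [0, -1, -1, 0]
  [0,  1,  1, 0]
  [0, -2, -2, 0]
J_3(0) ⊕ J_1(0)

The characteristic polynomial is
  det(x·I − A) = x^4

Eigenvalues and multiplicities (the geometric multiplicity of λ is n − rank(A − λI), which equals the number of Jordan blocks for λ):
  λ = 0: algebraic multiplicity = 4, geometric multiplicity = 2

Determining the block sizes for each eigenvalue:
  λ = 0: with am = 4 and gm = 2, the partition is not yet determined (e.g. several partitions of 4 into 2 parts exist). Let N = A − (0)·I. Computing rank(N^1) = 2, rank(N^2) = 1, rank(N^3) = 0; the number of blocks of size ≥ j is rank(N^{j−1}) − rank(N^j), giving [2, 1, 1]. So we have 1 block(s) of size 3, 1 block(s) of size 1 → block sizes [3, 1]

Assembling the blocks gives a Jordan form
J =
  [0, 1, 0, 0]
  [0, 0, 1, 0]
  [0, 0, 0, 0]
  [0, 0, 0, 0]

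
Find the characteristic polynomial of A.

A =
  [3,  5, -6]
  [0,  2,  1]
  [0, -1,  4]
x^3 - 9*x^2 + 27*x - 27

Expanding det(x·I − A) (e.g. by cofactor expansion or by noting that A is similar to its Jordan form J, which has the same characteristic polynomial as A) gives
  χ_A(x) = x^3 - 9*x^2 + 27*x - 27
which factors as (x - 3)^3. The eigenvalues (with algebraic multiplicities) are λ = 3 with multiplicity 3.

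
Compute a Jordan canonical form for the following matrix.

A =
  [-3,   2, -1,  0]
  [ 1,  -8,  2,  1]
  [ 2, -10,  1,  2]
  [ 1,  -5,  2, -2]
J_3(-3) ⊕ J_1(-3)

The characteristic polynomial is
  det(x·I − A) = x^4 + 12*x^3 + 54*x^2 + 108*x + 81 = (x + 3)^4

Eigenvalues and multiplicities (the geometric multiplicity of λ is n − rank(A − λI), which equals the number of Jordan blocks for λ):
  λ = -3: algebraic multiplicity = 4, geometric multiplicity = 2

Determining the block sizes for each eigenvalue:
  λ = -3: with am = 4 and gm = 2, the partition is not yet determined (e.g. several partitions of 4 into 2 parts exist). Let N = A − (-3)·I. Computing rank(N^1) = 2, rank(N^2) = 1, rank(N^3) = 0; the number of blocks of size ≥ j is rank(N^{j−1}) − rank(N^j), giving [2, 1, 1]. So we have 1 block(s) of size 3, 1 block(s) of size 1 → block sizes [3, 1]

Assembling the blocks gives a Jordan form
J =
  [-3,  1,  0,  0]
  [ 0, -3,  1,  0]
  [ 0,  0, -3,  0]
  [ 0,  0,  0, -3]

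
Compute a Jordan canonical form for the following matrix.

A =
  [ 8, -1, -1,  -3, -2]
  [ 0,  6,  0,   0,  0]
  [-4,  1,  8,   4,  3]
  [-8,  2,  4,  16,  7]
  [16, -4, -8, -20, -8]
J_3(6) ⊕ J_2(6)

The characteristic polynomial is
  det(x·I − A) = x^5 - 30*x^4 + 360*x^3 - 2160*x^2 + 6480*x - 7776 = (x - 6)^5

Eigenvalues and multiplicities (the geometric multiplicity of λ is n − rank(A − λI), which equals the number of Jordan blocks for λ):
  λ = 6: algebraic multiplicity = 5, geometric multiplicity = 2

Determining the block sizes for each eigenvalue:
  λ = 6: with am = 5 and gm = 2, the partition is not yet determined (e.g. several partitions of 5 into 2 parts exist). Let N = A − (6)·I. Computing rank(N^1) = 3, rank(N^2) = 1, rank(N^3) = 0; the number of blocks of size ≥ j is rank(N^{j−1}) − rank(N^j), giving [2, 2, 1]. So we have 1 block(s) of size 3, 1 block(s) of size 2 → block sizes [3, 2]

Assembling the blocks gives a Jordan form
J =
  [6, 1, 0, 0, 0]
  [0, 6, 1, 0, 0]
  [0, 0, 6, 0, 0]
  [0, 0, 0, 6, 1]
  [0, 0, 0, 0, 6]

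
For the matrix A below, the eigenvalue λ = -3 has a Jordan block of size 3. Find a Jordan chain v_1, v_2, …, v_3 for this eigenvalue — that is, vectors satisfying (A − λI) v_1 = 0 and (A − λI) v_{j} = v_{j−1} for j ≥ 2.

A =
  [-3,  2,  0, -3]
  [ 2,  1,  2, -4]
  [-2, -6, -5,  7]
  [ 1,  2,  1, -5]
A Jordan chain for λ = -3 of length 3:
v_1 = (1, 0, -1, 0)ᵀ
v_2 = (0, 2, -2, 1)ᵀ
v_3 = (1, 0, 0, 0)ᵀ

Let N = A − (-3)·I. We want v_3 with N^3 v_3 = 0 but N^2 v_3 ≠ 0; then v_{j-1} := N · v_j for j = 3, …, 2.

Pick v_3 = (1, 0, 0, 0)ᵀ.
Then v_2 = N · v_3 = (0, 2, -2, 1)ᵀ.
Then v_1 = N · v_2 = (1, 0, -1, 0)ᵀ.

Sanity check: (A − (-3)·I) v_1 = (0, 0, 0, 0)ᵀ = 0. ✓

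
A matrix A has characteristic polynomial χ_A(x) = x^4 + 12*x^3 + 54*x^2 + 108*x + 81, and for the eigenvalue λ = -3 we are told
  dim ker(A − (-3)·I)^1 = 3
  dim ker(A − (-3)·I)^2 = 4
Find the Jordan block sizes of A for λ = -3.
Block sizes for λ = -3: [2, 1, 1]

From the dimensions of kernels of powers, the number of Jordan blocks of size at least j is d_j − d_{j−1} where d_j = dim ker(N^j) (with d_0 = 0). Computing the differences gives [3, 1].
The number of blocks of size exactly k is (#blocks of size ≥ k) − (#blocks of size ≥ k + 1), so the partition is: 2 block(s) of size 1, 1 block(s) of size 2.
In nonincreasing order the block sizes are [2, 1, 1].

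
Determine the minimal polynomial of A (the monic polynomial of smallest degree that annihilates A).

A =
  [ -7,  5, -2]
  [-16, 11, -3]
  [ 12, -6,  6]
x^3 - 10*x^2 + 33*x - 36

The characteristic polynomial is χ_A(x) = (x - 4)*(x - 3)^2, so the eigenvalues are known. The minimal polynomial is
  m_A(x) = Π_λ (x − λ)^{k_λ}
where k_λ is the size of the *largest* Jordan block for λ (equivalently, the smallest k with (A − λI)^k v = 0 for every generalised eigenvector v of λ).

  λ = 3: largest Jordan block has size 2, contributing (x − 3)^2
  λ = 4: largest Jordan block has size 1, contributing (x − 4)

So m_A(x) = (x - 4)*(x - 3)^2 = x^3 - 10*x^2 + 33*x - 36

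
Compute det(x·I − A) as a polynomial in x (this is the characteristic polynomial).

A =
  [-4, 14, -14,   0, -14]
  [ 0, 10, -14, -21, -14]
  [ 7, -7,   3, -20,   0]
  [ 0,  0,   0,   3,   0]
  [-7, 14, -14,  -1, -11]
x^5 - x^4 - 29*x^3 + 45*x^2 + 216*x - 432

Expanding det(x·I − A) (e.g. by cofactor expansion or by noting that A is similar to its Jordan form J, which has the same characteristic polynomial as A) gives
  χ_A(x) = x^5 - x^4 - 29*x^3 + 45*x^2 + 216*x - 432
which factors as (x - 3)^3*(x + 4)^2. The eigenvalues (with algebraic multiplicities) are λ = -4 with multiplicity 2, λ = 3 with multiplicity 3.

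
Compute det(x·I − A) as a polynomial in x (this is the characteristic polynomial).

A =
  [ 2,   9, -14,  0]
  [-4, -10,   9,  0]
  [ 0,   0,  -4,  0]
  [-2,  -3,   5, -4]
x^4 + 16*x^3 + 96*x^2 + 256*x + 256

Expanding det(x·I − A) (e.g. by cofactor expansion or by noting that A is similar to its Jordan form J, which has the same characteristic polynomial as A) gives
  χ_A(x) = x^4 + 16*x^3 + 96*x^2 + 256*x + 256
which factors as (x + 4)^4. The eigenvalues (with algebraic multiplicities) are λ = -4 with multiplicity 4.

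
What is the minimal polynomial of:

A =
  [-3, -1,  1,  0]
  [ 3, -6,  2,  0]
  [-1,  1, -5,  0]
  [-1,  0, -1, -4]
x^4 + 18*x^3 + 121*x^2 + 360*x + 400

The characteristic polynomial is χ_A(x) = (x + 4)^2*(x + 5)^2, so the eigenvalues are known. The minimal polynomial is
  m_A(x) = Π_λ (x − λ)^{k_λ}
where k_λ is the size of the *largest* Jordan block for λ (equivalently, the smallest k with (A − λI)^k v = 0 for every generalised eigenvector v of λ).

  λ = -5: largest Jordan block has size 2, contributing (x + 5)^2
  λ = -4: largest Jordan block has size 2, contributing (x + 4)^2

So m_A(x) = (x + 4)^2*(x + 5)^2 = x^4 + 18*x^3 + 121*x^2 + 360*x + 400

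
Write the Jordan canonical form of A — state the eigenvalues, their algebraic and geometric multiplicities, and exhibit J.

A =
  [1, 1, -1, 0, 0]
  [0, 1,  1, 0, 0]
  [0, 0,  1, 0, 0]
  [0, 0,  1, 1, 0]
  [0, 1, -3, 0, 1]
J_3(1) ⊕ J_1(1) ⊕ J_1(1)

The characteristic polynomial is
  det(x·I − A) = x^5 - 5*x^4 + 10*x^3 - 10*x^2 + 5*x - 1 = (x - 1)^5

Eigenvalues and multiplicities (the geometric multiplicity of λ is n − rank(A − λI), which equals the number of Jordan blocks for λ):
  λ = 1: algebraic multiplicity = 5, geometric multiplicity = 3

Determining the block sizes for each eigenvalue:
  λ = 1: with am = 5 and gm = 3, the partition is not yet determined (e.g. several partitions of 5 into 3 parts exist). Let N = A − (1)·I. Computing rank(N^1) = 2, rank(N^2) = 1, rank(N^3) = 0; the number of blocks of size ≥ j is rank(N^{j−1}) − rank(N^j), giving [3, 1, 1]. So we have 1 block(s) of size 3, 2 block(s) of size 1 → block sizes [3, 1, 1]

Assembling the blocks gives a Jordan form
J =
  [1, 1, 0, 0, 0]
  [0, 1, 1, 0, 0]
  [0, 0, 1, 0, 0]
  [0, 0, 0, 1, 0]
  [0, 0, 0, 0, 1]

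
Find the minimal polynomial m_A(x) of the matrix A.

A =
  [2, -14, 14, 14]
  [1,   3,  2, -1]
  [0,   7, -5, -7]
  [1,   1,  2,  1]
x^3 + x^2 - 16*x + 20

The characteristic polynomial is χ_A(x) = (x - 2)^3*(x + 5), so the eigenvalues are known. The minimal polynomial is
  m_A(x) = Π_λ (x − λ)^{k_λ}
where k_λ is the size of the *largest* Jordan block for λ (equivalently, the smallest k with (A − λI)^k v = 0 for every generalised eigenvector v of λ).

  λ = -5: largest Jordan block has size 1, contributing (x + 5)
  λ = 2: largest Jordan block has size 2, contributing (x − 2)^2

So m_A(x) = (x - 2)^2*(x + 5) = x^3 + x^2 - 16*x + 20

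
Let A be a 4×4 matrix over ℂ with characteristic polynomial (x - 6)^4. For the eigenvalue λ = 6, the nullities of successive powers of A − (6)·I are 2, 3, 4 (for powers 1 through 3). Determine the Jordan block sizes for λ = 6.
Block sizes for λ = 6: [3, 1]

From the dimensions of kernels of powers, the number of Jordan blocks of size at least j is d_j − d_{j−1} where d_j = dim ker(N^j) (with d_0 = 0). Computing the differences gives [2, 1, 1].
The number of blocks of size exactly k is (#blocks of size ≥ k) − (#blocks of size ≥ k + 1), so the partition is: 1 block(s) of size 1, 1 block(s) of size 3.
In nonincreasing order the block sizes are [3, 1].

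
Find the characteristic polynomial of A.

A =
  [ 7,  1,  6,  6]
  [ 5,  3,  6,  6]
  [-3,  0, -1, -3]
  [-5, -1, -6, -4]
x^4 - 5*x^3 + 6*x^2 + 4*x - 8

Expanding det(x·I − A) (e.g. by cofactor expansion or by noting that A is similar to its Jordan form J, which has the same characteristic polynomial as A) gives
  χ_A(x) = x^4 - 5*x^3 + 6*x^2 + 4*x - 8
which factors as (x - 2)^3*(x + 1). The eigenvalues (with algebraic multiplicities) are λ = -1 with multiplicity 1, λ = 2 with multiplicity 3.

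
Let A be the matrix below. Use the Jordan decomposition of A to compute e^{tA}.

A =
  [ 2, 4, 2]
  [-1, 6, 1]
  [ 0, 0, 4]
e^{tA} =
  [-2*t*exp(4*t) + exp(4*t), 4*t*exp(4*t), 2*t*exp(4*t)]
  [-t*exp(4*t), 2*t*exp(4*t) + exp(4*t), t*exp(4*t)]
  [0, 0, exp(4*t)]

Strategy: write A = P · J · P⁻¹ where J is a Jordan canonical form, so e^{tA} = P · e^{tJ} · P⁻¹, and e^{tJ} can be computed block-by-block.

A has Jordan form
J =
  [4, 1, 0]
  [0, 4, 0]
  [0, 0, 4]
(up to reordering of blocks).

Per-block formulas:
  For a 2×2 Jordan block J_2(4): exp(t · J_2(4)) = e^(4t)·(I + t·N), where N is the 2×2 nilpotent shift.
  For a 1×1 block at λ = 4: exp(t · [4]) = [e^(4t)].

After assembling e^{tJ} and conjugating by P, we get:

e^{tA} =
  [-2*t*exp(4*t) + exp(4*t), 4*t*exp(4*t), 2*t*exp(4*t)]
  [-t*exp(4*t), 2*t*exp(4*t) + exp(4*t), t*exp(4*t)]
  [0, 0, exp(4*t)]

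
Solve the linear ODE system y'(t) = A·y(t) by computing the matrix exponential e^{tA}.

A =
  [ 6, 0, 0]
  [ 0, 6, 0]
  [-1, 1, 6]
e^{tA} =
  [exp(6*t), 0, 0]
  [0, exp(6*t), 0]
  [-t*exp(6*t), t*exp(6*t), exp(6*t)]

Strategy: write A = P · J · P⁻¹ where J is a Jordan canonical form, so e^{tA} = P · e^{tJ} · P⁻¹, and e^{tJ} can be computed block-by-block.

A has Jordan form
J =
  [6, 1, 0]
  [0, 6, 0]
  [0, 0, 6]
(up to reordering of blocks).

Per-block formulas:
  For a 1×1 block at λ = 6: exp(t · [6]) = [e^(6t)].
  For a 2×2 Jordan block J_2(6): exp(t · J_2(6)) = e^(6t)·(I + t·N), where N is the 2×2 nilpotent shift.

After assembling e^{tJ} and conjugating by P, we get:

e^{tA} =
  [exp(6*t), 0, 0]
  [0, exp(6*t), 0]
  [-t*exp(6*t), t*exp(6*t), exp(6*t)]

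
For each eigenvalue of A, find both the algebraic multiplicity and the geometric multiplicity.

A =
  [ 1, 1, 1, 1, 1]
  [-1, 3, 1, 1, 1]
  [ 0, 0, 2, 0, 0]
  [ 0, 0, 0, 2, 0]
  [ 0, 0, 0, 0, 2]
λ = 2: alg = 5, geom = 4

Step 1 — factor the characteristic polynomial to read off the algebraic multiplicities:
  χ_A(x) = (x - 2)^5

Step 2 — compute geometric multiplicities via the rank-nullity identity g(λ) = n − rank(A − λI):
  rank(A − (2)·I) = 1, so dim ker(A − (2)·I) = n − 1 = 4

Summary:
  λ = 2: algebraic multiplicity = 5, geometric multiplicity = 4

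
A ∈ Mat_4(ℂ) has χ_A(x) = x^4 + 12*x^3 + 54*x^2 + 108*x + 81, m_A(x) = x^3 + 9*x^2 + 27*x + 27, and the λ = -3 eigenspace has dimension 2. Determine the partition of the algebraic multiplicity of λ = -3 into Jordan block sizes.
Block sizes for λ = -3: [3, 1]

Step 1 — from the characteristic polynomial, algebraic multiplicity of λ = -3 is 4. From dim ker(A − (-3)·I) = 2, there are exactly 2 Jordan blocks for λ = -3.
Step 2 — from the minimal polynomial, the factor (x + 3)^3 tells us the largest block for λ = -3 has size 3.
Step 3 — with total size 4, 2 blocks, and largest block 3, the block sizes (in nonincreasing order) are [3, 1].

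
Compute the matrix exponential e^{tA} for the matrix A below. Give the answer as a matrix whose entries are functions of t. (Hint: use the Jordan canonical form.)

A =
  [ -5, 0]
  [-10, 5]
e^{tA} =
  [exp(-5*t), 0]
  [-exp(5*t) + exp(-5*t), exp(5*t)]

Strategy: write A = P · J · P⁻¹ where J is a Jordan canonical form, so e^{tA} = P · e^{tJ} · P⁻¹, and e^{tJ} can be computed block-by-block.

A has Jordan form
J =
  [-5, 0]
  [ 0, 5]
(up to reordering of blocks).

Per-block formulas:
  For a 1×1 block at λ = 5: exp(t · [5]) = [e^(5t)].
  For a 1×1 block at λ = -5: exp(t · [-5]) = [e^(-5t)].

After assembling e^{tJ} and conjugating by P, we get:

e^{tA} =
  [exp(-5*t), 0]
  [-exp(5*t) + exp(-5*t), exp(5*t)]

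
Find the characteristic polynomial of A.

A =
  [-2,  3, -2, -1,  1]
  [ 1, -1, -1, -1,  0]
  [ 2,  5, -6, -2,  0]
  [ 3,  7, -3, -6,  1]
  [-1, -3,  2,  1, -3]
x^5 + 18*x^4 + 129*x^3 + 460*x^2 + 816*x + 576

Expanding det(x·I − A) (e.g. by cofactor expansion or by noting that A is similar to its Jordan form J, which has the same characteristic polynomial as A) gives
  χ_A(x) = x^5 + 18*x^4 + 129*x^3 + 460*x^2 + 816*x + 576
which factors as (x + 3)^2*(x + 4)^3. The eigenvalues (with algebraic multiplicities) are λ = -4 with multiplicity 3, λ = -3 with multiplicity 2.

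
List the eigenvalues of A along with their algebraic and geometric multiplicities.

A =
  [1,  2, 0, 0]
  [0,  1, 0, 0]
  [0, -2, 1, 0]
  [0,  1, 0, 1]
λ = 1: alg = 4, geom = 3

Step 1 — factor the characteristic polynomial to read off the algebraic multiplicities:
  χ_A(x) = (x - 1)^4

Step 2 — compute geometric multiplicities via the rank-nullity identity g(λ) = n − rank(A − λI):
  rank(A − (1)·I) = 1, so dim ker(A − (1)·I) = n − 1 = 3

Summary:
  λ = 1: algebraic multiplicity = 4, geometric multiplicity = 3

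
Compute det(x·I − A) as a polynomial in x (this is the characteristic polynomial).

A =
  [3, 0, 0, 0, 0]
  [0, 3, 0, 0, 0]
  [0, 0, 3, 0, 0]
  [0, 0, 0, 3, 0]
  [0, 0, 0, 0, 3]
x^5 - 15*x^4 + 90*x^3 - 270*x^2 + 405*x - 243

Expanding det(x·I − A) (e.g. by cofactor expansion or by noting that A is similar to its Jordan form J, which has the same characteristic polynomial as A) gives
  χ_A(x) = x^5 - 15*x^4 + 90*x^3 - 270*x^2 + 405*x - 243
which factors as (x - 3)^5. The eigenvalues (with algebraic multiplicities) are λ = 3 with multiplicity 5.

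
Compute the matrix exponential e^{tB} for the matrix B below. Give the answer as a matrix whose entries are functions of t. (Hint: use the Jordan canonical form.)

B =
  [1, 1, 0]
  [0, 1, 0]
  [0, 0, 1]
e^{tB} =
  [exp(t), t*exp(t), 0]
  [0, exp(t), 0]
  [0, 0, exp(t)]

Strategy: write B = P · J · P⁻¹ where J is a Jordan canonical form, so e^{tB} = P · e^{tJ} · P⁻¹, and e^{tJ} can be computed block-by-block.

B has Jordan form
J =
  [1, 1, 0]
  [0, 1, 0]
  [0, 0, 1]
(up to reordering of blocks).

Per-block formulas:
  For a 2×2 Jordan block J_2(1): exp(t · J_2(1)) = e^(1t)·(I + t·N), where N is the 2×2 nilpotent shift.
  For a 1×1 block at λ = 1: exp(t · [1]) = [e^(1t)].

After assembling e^{tJ} and conjugating by P, we get:

e^{tB} =
  [exp(t), t*exp(t), 0]
  [0, exp(t), 0]
  [0, 0, exp(t)]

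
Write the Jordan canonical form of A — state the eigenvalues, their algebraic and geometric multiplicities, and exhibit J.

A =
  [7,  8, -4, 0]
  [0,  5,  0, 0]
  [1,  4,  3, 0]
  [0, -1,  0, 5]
J_2(5) ⊕ J_2(5)

The characteristic polynomial is
  det(x·I − A) = x^4 - 20*x^3 + 150*x^2 - 500*x + 625 = (x - 5)^4

Eigenvalues and multiplicities (the geometric multiplicity of λ is n − rank(A − λI), which equals the number of Jordan blocks for λ):
  λ = 5: algebraic multiplicity = 4, geometric multiplicity = 2

Determining the block sizes for each eigenvalue:
  λ = 5: with am = 4 and gm = 2, the partition is not yet determined (e.g. several partitions of 4 into 2 parts exist). Let N = A − (5)·I. Computing rank(N^1) = 2, rank(N^2) = 0; the number of blocks of size ≥ j is rank(N^{j−1}) − rank(N^j), giving [2, 2]. So we have 2 block(s) of size 2 → block sizes [2, 2]

Assembling the blocks gives a Jordan form
J =
  [5, 1, 0, 0]
  [0, 5, 0, 0]
  [0, 0, 5, 1]
  [0, 0, 0, 5]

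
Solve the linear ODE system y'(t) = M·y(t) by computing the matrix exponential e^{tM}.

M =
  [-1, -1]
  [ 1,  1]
e^{tM} =
  [1 - t, -t]
  [t, t + 1]

Strategy: write M = P · J · P⁻¹ where J is a Jordan canonical form, so e^{tM} = P · e^{tJ} · P⁻¹, and e^{tJ} can be computed block-by-block.

M has Jordan form
J =
  [0, 1]
  [0, 0]
(up to reordering of blocks).

Per-block formulas:
  For a 2×2 Jordan block J_2(0): exp(t · J_2(0)) = e^(0t)·(I + t·N), where N is the 2×2 nilpotent shift.

After assembling e^{tJ} and conjugating by P, we get:

e^{tM} =
  [1 - t, -t]
  [t, t + 1]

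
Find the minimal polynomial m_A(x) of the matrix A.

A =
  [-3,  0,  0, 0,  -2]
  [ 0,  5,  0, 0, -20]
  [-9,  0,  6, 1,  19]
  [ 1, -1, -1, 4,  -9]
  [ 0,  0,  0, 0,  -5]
x^5 - 7*x^4 - 30*x^3 + 250*x^2 + 125*x - 1875

The characteristic polynomial is χ_A(x) = (x - 5)^3*(x + 3)*(x + 5), so the eigenvalues are known. The minimal polynomial is
  m_A(x) = Π_λ (x − λ)^{k_λ}
where k_λ is the size of the *largest* Jordan block for λ (equivalently, the smallest k with (A − λI)^k v = 0 for every generalised eigenvector v of λ).

  λ = -5: largest Jordan block has size 1, contributing (x + 5)
  λ = -3: largest Jordan block has size 1, contributing (x + 3)
  λ = 5: largest Jordan block has size 3, contributing (x − 5)^3

So m_A(x) = (x - 5)^3*(x + 3)*(x + 5) = x^5 - 7*x^4 - 30*x^3 + 250*x^2 + 125*x - 1875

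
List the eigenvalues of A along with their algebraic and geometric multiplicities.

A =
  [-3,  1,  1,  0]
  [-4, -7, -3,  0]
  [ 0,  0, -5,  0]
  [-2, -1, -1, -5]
λ = -5: alg = 4, geom = 2

Step 1 — factor the characteristic polynomial to read off the algebraic multiplicities:
  χ_A(x) = (x + 5)^4

Step 2 — compute geometric multiplicities via the rank-nullity identity g(λ) = n − rank(A − λI):
  rank(A − (-5)·I) = 2, so dim ker(A − (-5)·I) = n − 2 = 2

Summary:
  λ = -5: algebraic multiplicity = 4, geometric multiplicity = 2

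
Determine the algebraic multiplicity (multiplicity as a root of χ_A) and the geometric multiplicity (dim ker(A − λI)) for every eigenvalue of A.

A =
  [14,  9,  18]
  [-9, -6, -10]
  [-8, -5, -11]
λ = -1: alg = 3, geom = 1

Step 1 — factor the characteristic polynomial to read off the algebraic multiplicities:
  χ_A(x) = (x + 1)^3

Step 2 — compute geometric multiplicities via the rank-nullity identity g(λ) = n − rank(A − λI):
  rank(A − (-1)·I) = 2, so dim ker(A − (-1)·I) = n − 2 = 1

Summary:
  λ = -1: algebraic multiplicity = 3, geometric multiplicity = 1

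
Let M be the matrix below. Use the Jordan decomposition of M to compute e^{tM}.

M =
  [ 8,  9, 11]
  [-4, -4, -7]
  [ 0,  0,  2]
e^{tM} =
  [6*t*exp(2*t) + exp(2*t), 9*t*exp(2*t), 3*t^2*exp(2*t)/2 + 11*t*exp(2*t)]
  [-4*t*exp(2*t), -6*t*exp(2*t) + exp(2*t), -t^2*exp(2*t) - 7*t*exp(2*t)]
  [0, 0, exp(2*t)]

Strategy: write M = P · J · P⁻¹ where J is a Jordan canonical form, so e^{tM} = P · e^{tJ} · P⁻¹, and e^{tJ} can be computed block-by-block.

M has Jordan form
J =
  [2, 1, 0]
  [0, 2, 1]
  [0, 0, 2]
(up to reordering of blocks).

Per-block formulas:
  For a 3×3 Jordan block J_3(2): exp(t · J_3(2)) = e^(2t)·(I + t·N + (t^2/2)·N^2), where N is the 3×3 nilpotent shift.

After assembling e^{tJ} and conjugating by P, we get:

e^{tM} =
  [6*t*exp(2*t) + exp(2*t), 9*t*exp(2*t), 3*t^2*exp(2*t)/2 + 11*t*exp(2*t)]
  [-4*t*exp(2*t), -6*t*exp(2*t) + exp(2*t), -t^2*exp(2*t) - 7*t*exp(2*t)]
  [0, 0, exp(2*t)]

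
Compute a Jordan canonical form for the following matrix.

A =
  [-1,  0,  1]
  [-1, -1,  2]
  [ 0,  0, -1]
J_3(-1)

The characteristic polynomial is
  det(x·I − A) = x^3 + 3*x^2 + 3*x + 1 = (x + 1)^3

Eigenvalues and multiplicities (the geometric multiplicity of λ is n − rank(A − λI), which equals the number of Jordan blocks for λ):
  λ = -1: algebraic multiplicity = 3, geometric multiplicity = 1

Determining the block sizes for each eigenvalue:
  λ = -1: one block (gm = 1), so the single block has size am = 3 → block sizes [3]

Assembling the blocks gives a Jordan form
J =
  [-1,  1,  0]
  [ 0, -1,  1]
  [ 0,  0, -1]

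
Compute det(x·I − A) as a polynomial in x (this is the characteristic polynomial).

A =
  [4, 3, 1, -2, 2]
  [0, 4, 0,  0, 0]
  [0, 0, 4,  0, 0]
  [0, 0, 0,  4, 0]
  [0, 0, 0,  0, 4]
x^5 - 20*x^4 + 160*x^3 - 640*x^2 + 1280*x - 1024

Expanding det(x·I − A) (e.g. by cofactor expansion or by noting that A is similar to its Jordan form J, which has the same characteristic polynomial as A) gives
  χ_A(x) = x^5 - 20*x^4 + 160*x^3 - 640*x^2 + 1280*x - 1024
which factors as (x - 4)^5. The eigenvalues (with algebraic multiplicities) are λ = 4 with multiplicity 5.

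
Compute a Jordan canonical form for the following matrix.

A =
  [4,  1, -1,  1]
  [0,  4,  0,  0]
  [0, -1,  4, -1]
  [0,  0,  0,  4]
J_3(4) ⊕ J_1(4)

The characteristic polynomial is
  det(x·I − A) = x^4 - 16*x^3 + 96*x^2 - 256*x + 256 = (x - 4)^4

Eigenvalues and multiplicities (the geometric multiplicity of λ is n − rank(A − λI), which equals the number of Jordan blocks for λ):
  λ = 4: algebraic multiplicity = 4, geometric multiplicity = 2

Determining the block sizes for each eigenvalue:
  λ = 4: with am = 4 and gm = 2, the partition is not yet determined (e.g. several partitions of 4 into 2 parts exist). Let N = A − (4)·I. Computing rank(N^1) = 2, rank(N^2) = 1, rank(N^3) = 0; the number of blocks of size ≥ j is rank(N^{j−1}) − rank(N^j), giving [2, 1, 1]. So we have 1 block(s) of size 3, 1 block(s) of size 1 → block sizes [3, 1]

Assembling the blocks gives a Jordan form
J =
  [4, 1, 0, 0]
  [0, 4, 1, 0]
  [0, 0, 4, 0]
  [0, 0, 0, 4]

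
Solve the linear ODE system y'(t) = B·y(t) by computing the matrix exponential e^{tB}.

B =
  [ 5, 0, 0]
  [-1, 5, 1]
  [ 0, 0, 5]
e^{tB} =
  [exp(5*t), 0, 0]
  [-t*exp(5*t), exp(5*t), t*exp(5*t)]
  [0, 0, exp(5*t)]

Strategy: write B = P · J · P⁻¹ where J is a Jordan canonical form, so e^{tB} = P · e^{tJ} · P⁻¹, and e^{tJ} can be computed block-by-block.

B has Jordan form
J =
  [5, 1, 0]
  [0, 5, 0]
  [0, 0, 5]
(up to reordering of blocks).

Per-block formulas:
  For a 1×1 block at λ = 5: exp(t · [5]) = [e^(5t)].
  For a 2×2 Jordan block J_2(5): exp(t · J_2(5)) = e^(5t)·(I + t·N), where N is the 2×2 nilpotent shift.

After assembling e^{tJ} and conjugating by P, we get:

e^{tB} =
  [exp(5*t), 0, 0]
  [-t*exp(5*t), exp(5*t), t*exp(5*t)]
  [0, 0, exp(5*t)]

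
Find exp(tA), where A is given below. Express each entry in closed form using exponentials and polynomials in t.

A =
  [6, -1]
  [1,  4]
e^{tA} =
  [t*exp(5*t) + exp(5*t), -t*exp(5*t)]
  [t*exp(5*t), -t*exp(5*t) + exp(5*t)]

Strategy: write A = P · J · P⁻¹ where J is a Jordan canonical form, so e^{tA} = P · e^{tJ} · P⁻¹, and e^{tJ} can be computed block-by-block.

A has Jordan form
J =
  [5, 1]
  [0, 5]
(up to reordering of blocks).

Per-block formulas:
  For a 2×2 Jordan block J_2(5): exp(t · J_2(5)) = e^(5t)·(I + t·N), where N is the 2×2 nilpotent shift.

After assembling e^{tJ} and conjugating by P, we get:

e^{tA} =
  [t*exp(5*t) + exp(5*t), -t*exp(5*t)]
  [t*exp(5*t), -t*exp(5*t) + exp(5*t)]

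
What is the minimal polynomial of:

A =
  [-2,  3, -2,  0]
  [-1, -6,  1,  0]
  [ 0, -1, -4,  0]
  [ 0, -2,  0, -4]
x^3 + 12*x^2 + 48*x + 64

The characteristic polynomial is χ_A(x) = (x + 4)^4, so the eigenvalues are known. The minimal polynomial is
  m_A(x) = Π_λ (x − λ)^{k_λ}
where k_λ is the size of the *largest* Jordan block for λ (equivalently, the smallest k with (A − λI)^k v = 0 for every generalised eigenvector v of λ).

  λ = -4: largest Jordan block has size 3, contributing (x + 4)^3

So m_A(x) = (x + 4)^3 = x^3 + 12*x^2 + 48*x + 64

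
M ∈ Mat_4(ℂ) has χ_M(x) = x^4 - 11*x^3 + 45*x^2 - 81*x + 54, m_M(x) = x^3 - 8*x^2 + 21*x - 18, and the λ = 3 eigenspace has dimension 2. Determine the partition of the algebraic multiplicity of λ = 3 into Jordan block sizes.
Block sizes for λ = 3: [2, 1]

Step 1 — from the characteristic polynomial, algebraic multiplicity of λ = 3 is 3. From dim ker(M − (3)·I) = 2, there are exactly 2 Jordan blocks for λ = 3.
Step 2 — from the minimal polynomial, the factor (x − 3)^2 tells us the largest block for λ = 3 has size 2.
Step 3 — with total size 3, 2 blocks, and largest block 2, the block sizes (in nonincreasing order) are [2, 1].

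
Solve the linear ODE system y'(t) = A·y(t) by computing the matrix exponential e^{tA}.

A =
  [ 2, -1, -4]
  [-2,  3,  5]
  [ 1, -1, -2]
e^{tA} =
  [-t^2*exp(t)/2 + t*exp(t) + exp(t), t^2*exp(t)/2 - t*exp(t), 3*t^2*exp(t)/2 - 4*t*exp(t)]
  [-t^2*exp(t)/2 - 2*t*exp(t), t^2*exp(t)/2 + 2*t*exp(t) + exp(t), 3*t^2*exp(t)/2 + 5*t*exp(t)]
  [t*exp(t), -t*exp(t), -3*t*exp(t) + exp(t)]

Strategy: write A = P · J · P⁻¹ where J is a Jordan canonical form, so e^{tA} = P · e^{tJ} · P⁻¹, and e^{tJ} can be computed block-by-block.

A has Jordan form
J =
  [1, 1, 0]
  [0, 1, 1]
  [0, 0, 1]
(up to reordering of blocks).

Per-block formulas:
  For a 3×3 Jordan block J_3(1): exp(t · J_3(1)) = e^(1t)·(I + t·N + (t^2/2)·N^2), where N is the 3×3 nilpotent shift.

After assembling e^{tJ} and conjugating by P, we get:

e^{tA} =
  [-t^2*exp(t)/2 + t*exp(t) + exp(t), t^2*exp(t)/2 - t*exp(t), 3*t^2*exp(t)/2 - 4*t*exp(t)]
  [-t^2*exp(t)/2 - 2*t*exp(t), t^2*exp(t)/2 + 2*t*exp(t) + exp(t), 3*t^2*exp(t)/2 + 5*t*exp(t)]
  [t*exp(t), -t*exp(t), -3*t*exp(t) + exp(t)]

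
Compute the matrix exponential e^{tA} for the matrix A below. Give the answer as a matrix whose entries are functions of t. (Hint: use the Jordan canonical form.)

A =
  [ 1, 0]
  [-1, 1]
e^{tA} =
  [exp(t), 0]
  [-t*exp(t), exp(t)]

Strategy: write A = P · J · P⁻¹ where J is a Jordan canonical form, so e^{tA} = P · e^{tJ} · P⁻¹, and e^{tJ} can be computed block-by-block.

A has Jordan form
J =
  [1, 1]
  [0, 1]
(up to reordering of blocks).

Per-block formulas:
  For a 2×2 Jordan block J_2(1): exp(t · J_2(1)) = e^(1t)·(I + t·N), where N is the 2×2 nilpotent shift.

After assembling e^{tJ} and conjugating by P, we get:

e^{tA} =
  [exp(t), 0]
  [-t*exp(t), exp(t)]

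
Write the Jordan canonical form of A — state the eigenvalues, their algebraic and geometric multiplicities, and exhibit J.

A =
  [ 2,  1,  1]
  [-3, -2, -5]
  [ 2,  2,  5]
J_2(1) ⊕ J_1(3)

The characteristic polynomial is
  det(x·I − A) = x^3 - 5*x^2 + 7*x - 3 = (x - 3)*(x - 1)^2

Eigenvalues and multiplicities (the geometric multiplicity of λ is n − rank(A − λI), which equals the number of Jordan blocks for λ):
  λ = 1: algebraic multiplicity = 2, geometric multiplicity = 1
  λ = 3: algebraic multiplicity = 1, geometric multiplicity = 1

Determining the block sizes for each eigenvalue:
  λ = 1: one block (gm = 1), so the single block has size am = 2 → block sizes [2]
  λ = 3: one block (gm = 1), so the single block has size am = 1 → block sizes [1]

Assembling the blocks gives a Jordan form
J =
  [1, 1, 0]
  [0, 1, 0]
  [0, 0, 3]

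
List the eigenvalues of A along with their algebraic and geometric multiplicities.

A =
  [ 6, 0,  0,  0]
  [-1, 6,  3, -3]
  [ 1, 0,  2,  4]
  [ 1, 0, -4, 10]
λ = 6: alg = 4, geom = 2

Step 1 — factor the characteristic polynomial to read off the algebraic multiplicities:
  χ_A(x) = (x - 6)^4

Step 2 — compute geometric multiplicities via the rank-nullity identity g(λ) = n − rank(A − λI):
  rank(A − (6)·I) = 2, so dim ker(A − (6)·I) = n − 2 = 2

Summary:
  λ = 6: algebraic multiplicity = 4, geometric multiplicity = 2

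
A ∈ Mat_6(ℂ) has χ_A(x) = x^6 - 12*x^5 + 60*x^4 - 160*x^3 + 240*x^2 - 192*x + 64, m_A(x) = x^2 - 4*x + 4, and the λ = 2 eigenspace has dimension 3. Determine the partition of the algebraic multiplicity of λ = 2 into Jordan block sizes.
Block sizes for λ = 2: [2, 2, 2]

Step 1 — from the characteristic polynomial, algebraic multiplicity of λ = 2 is 6. From dim ker(A − (2)·I) = 3, there are exactly 3 Jordan blocks for λ = 2.
Step 2 — from the minimal polynomial, the factor (x − 2)^2 tells us the largest block for λ = 2 has size 2.
Step 3 — with total size 6, 3 blocks, and largest block 2, the block sizes (in nonincreasing order) are [2, 2, 2].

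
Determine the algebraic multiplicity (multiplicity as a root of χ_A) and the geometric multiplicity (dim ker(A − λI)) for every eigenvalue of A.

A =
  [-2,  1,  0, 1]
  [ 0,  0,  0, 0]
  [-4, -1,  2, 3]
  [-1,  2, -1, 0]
λ = 0: alg = 4, geom = 2

Step 1 — factor the characteristic polynomial to read off the algebraic multiplicities:
  χ_A(x) = x^4

Step 2 — compute geometric multiplicities via the rank-nullity identity g(λ) = n − rank(A − λI):
  rank(A − (0)·I) = 2, so dim ker(A − (0)·I) = n − 2 = 2

Summary:
  λ = 0: algebraic multiplicity = 4, geometric multiplicity = 2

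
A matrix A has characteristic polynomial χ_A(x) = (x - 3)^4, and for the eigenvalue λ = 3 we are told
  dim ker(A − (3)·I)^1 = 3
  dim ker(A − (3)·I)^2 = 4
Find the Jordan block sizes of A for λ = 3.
Block sizes for λ = 3: [2, 1, 1]

From the dimensions of kernels of powers, the number of Jordan blocks of size at least j is d_j − d_{j−1} where d_j = dim ker(N^j) (with d_0 = 0). Computing the differences gives [3, 1].
The number of blocks of size exactly k is (#blocks of size ≥ k) − (#blocks of size ≥ k + 1), so the partition is: 2 block(s) of size 1, 1 block(s) of size 2.
In nonincreasing order the block sizes are [2, 1, 1].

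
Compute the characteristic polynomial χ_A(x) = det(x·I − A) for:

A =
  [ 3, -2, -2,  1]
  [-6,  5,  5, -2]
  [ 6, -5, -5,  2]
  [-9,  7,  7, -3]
x^4

Expanding det(x·I − A) (e.g. by cofactor expansion or by noting that A is similar to its Jordan form J, which has the same characteristic polynomial as A) gives
  χ_A(x) = x^4
which factors as x^4. The eigenvalues (with algebraic multiplicities) are λ = 0 with multiplicity 4.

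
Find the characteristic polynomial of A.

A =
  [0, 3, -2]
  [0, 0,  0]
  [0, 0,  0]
x^3

Expanding det(x·I − A) (e.g. by cofactor expansion or by noting that A is similar to its Jordan form J, which has the same characteristic polynomial as A) gives
  χ_A(x) = x^3
which factors as x^3. The eigenvalues (with algebraic multiplicities) are λ = 0 with multiplicity 3.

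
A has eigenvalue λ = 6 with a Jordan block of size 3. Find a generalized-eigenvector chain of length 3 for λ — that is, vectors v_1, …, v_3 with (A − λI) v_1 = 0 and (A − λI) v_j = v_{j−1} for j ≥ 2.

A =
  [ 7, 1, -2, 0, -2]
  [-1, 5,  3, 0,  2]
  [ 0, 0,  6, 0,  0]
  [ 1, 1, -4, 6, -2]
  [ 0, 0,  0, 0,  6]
A Jordan chain for λ = 6 of length 3:
v_1 = (1, -1, 0, 1, 0)ᵀ
v_2 = (-2, 3, 0, -4, 0)ᵀ
v_3 = (0, 0, 1, 0, 0)ᵀ

Let N = A − (6)·I. We want v_3 with N^3 v_3 = 0 but N^2 v_3 ≠ 0; then v_{j-1} := N · v_j for j = 3, …, 2.

Pick v_3 = (0, 0, 1, 0, 0)ᵀ.
Then v_2 = N · v_3 = (-2, 3, 0, -4, 0)ᵀ.
Then v_1 = N · v_2 = (1, -1, 0, 1, 0)ᵀ.

Sanity check: (A − (6)·I) v_1 = (0, 0, 0, 0, 0)ᵀ = 0. ✓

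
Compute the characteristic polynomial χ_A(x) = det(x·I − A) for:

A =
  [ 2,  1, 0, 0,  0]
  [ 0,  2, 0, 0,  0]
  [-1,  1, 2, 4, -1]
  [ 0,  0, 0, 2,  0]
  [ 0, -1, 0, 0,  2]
x^5 - 10*x^4 + 40*x^3 - 80*x^2 + 80*x - 32

Expanding det(x·I − A) (e.g. by cofactor expansion or by noting that A is similar to its Jordan form J, which has the same characteristic polynomial as A) gives
  χ_A(x) = x^5 - 10*x^4 + 40*x^3 - 80*x^2 + 80*x - 32
which factors as (x - 2)^5. The eigenvalues (with algebraic multiplicities) are λ = 2 with multiplicity 5.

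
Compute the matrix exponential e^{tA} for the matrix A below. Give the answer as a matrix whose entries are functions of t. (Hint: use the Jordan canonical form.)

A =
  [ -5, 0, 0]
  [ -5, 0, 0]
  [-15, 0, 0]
e^{tA} =
  [exp(-5*t), 0, 0]
  [-1 + exp(-5*t), 1, 0]
  [-3 + 3*exp(-5*t), 0, 1]

Strategy: write A = P · J · P⁻¹ where J is a Jordan canonical form, so e^{tA} = P · e^{tJ} · P⁻¹, and e^{tJ} can be computed block-by-block.

A has Jordan form
J =
  [-5, 0, 0]
  [ 0, 0, 0]
  [ 0, 0, 0]
(up to reordering of blocks).

Per-block formulas:
  For a 1×1 block at λ = 0: exp(t · [0]) = [e^(0t)].
  For a 1×1 block at λ = -5: exp(t · [-5]) = [e^(-5t)].

After assembling e^{tJ} and conjugating by P, we get:

e^{tA} =
  [exp(-5*t), 0, 0]
  [-1 + exp(-5*t), 1, 0]
  [-3 + 3*exp(-5*t), 0, 1]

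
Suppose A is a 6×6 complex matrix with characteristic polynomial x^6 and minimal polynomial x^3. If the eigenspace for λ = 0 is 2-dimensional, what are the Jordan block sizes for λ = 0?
Block sizes for λ = 0: [3, 3]

Step 1 — from the characteristic polynomial, algebraic multiplicity of λ = 0 is 6. From dim ker(A − (0)·I) = 2, there are exactly 2 Jordan blocks for λ = 0.
Step 2 — from the minimal polynomial, the factor (x − 0)^3 tells us the largest block for λ = 0 has size 3.
Step 3 — with total size 6, 2 blocks, and largest block 3, the block sizes (in nonincreasing order) are [3, 3].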